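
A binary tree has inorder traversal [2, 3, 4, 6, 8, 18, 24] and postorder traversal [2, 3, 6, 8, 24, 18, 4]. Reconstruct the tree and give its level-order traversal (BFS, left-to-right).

Inorder:   [2, 3, 4, 6, 8, 18, 24]
Postorder: [2, 3, 6, 8, 24, 18, 4]
Algorithm: postorder visits root last, so walk postorder right-to-left;
each value is the root of the current inorder slice — split it at that
value, recurse on the right subtree first, then the left.
Recursive splits:
  root=4; inorder splits into left=[2, 3], right=[6, 8, 18, 24]
  root=18; inorder splits into left=[6, 8], right=[24]
  root=24; inorder splits into left=[], right=[]
  root=8; inorder splits into left=[6], right=[]
  root=6; inorder splits into left=[], right=[]
  root=3; inorder splits into left=[2], right=[]
  root=2; inorder splits into left=[], right=[]
Reconstructed level-order: [4, 3, 18, 2, 8, 24, 6]


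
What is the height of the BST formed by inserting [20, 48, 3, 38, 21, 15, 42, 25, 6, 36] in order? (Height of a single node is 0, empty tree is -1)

Insertion order: [20, 48, 3, 38, 21, 15, 42, 25, 6, 36]
Tree (level-order array): [20, 3, 48, None, 15, 38, None, 6, None, 21, 42, None, None, None, 25, None, None, None, 36]
Compute height bottom-up (empty subtree = -1):
  height(6) = 1 + max(-1, -1) = 0
  height(15) = 1 + max(0, -1) = 1
  height(3) = 1 + max(-1, 1) = 2
  height(36) = 1 + max(-1, -1) = 0
  height(25) = 1 + max(-1, 0) = 1
  height(21) = 1 + max(-1, 1) = 2
  height(42) = 1 + max(-1, -1) = 0
  height(38) = 1 + max(2, 0) = 3
  height(48) = 1 + max(3, -1) = 4
  height(20) = 1 + max(2, 4) = 5
Height = 5


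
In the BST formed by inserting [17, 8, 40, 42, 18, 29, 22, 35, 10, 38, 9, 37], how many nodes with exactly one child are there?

Tree built from: [17, 8, 40, 42, 18, 29, 22, 35, 10, 38, 9, 37]
Tree (level-order array): [17, 8, 40, None, 10, 18, 42, 9, None, None, 29, None, None, None, None, 22, 35, None, None, None, 38, 37]
Rule: These are nodes with exactly 1 non-null child.
Per-node child counts:
  node 17: 2 child(ren)
  node 8: 1 child(ren)
  node 10: 1 child(ren)
  node 9: 0 child(ren)
  node 40: 2 child(ren)
  node 18: 1 child(ren)
  node 29: 2 child(ren)
  node 22: 0 child(ren)
  node 35: 1 child(ren)
  node 38: 1 child(ren)
  node 37: 0 child(ren)
  node 42: 0 child(ren)
Matching nodes: [8, 10, 18, 35, 38]
Count of nodes with exactly one child: 5


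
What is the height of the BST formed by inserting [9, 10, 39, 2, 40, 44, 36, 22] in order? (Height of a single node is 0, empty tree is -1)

Insertion order: [9, 10, 39, 2, 40, 44, 36, 22]
Tree (level-order array): [9, 2, 10, None, None, None, 39, 36, 40, 22, None, None, 44]
Compute height bottom-up (empty subtree = -1):
  height(2) = 1 + max(-1, -1) = 0
  height(22) = 1 + max(-1, -1) = 0
  height(36) = 1 + max(0, -1) = 1
  height(44) = 1 + max(-1, -1) = 0
  height(40) = 1 + max(-1, 0) = 1
  height(39) = 1 + max(1, 1) = 2
  height(10) = 1 + max(-1, 2) = 3
  height(9) = 1 + max(0, 3) = 4
Height = 4


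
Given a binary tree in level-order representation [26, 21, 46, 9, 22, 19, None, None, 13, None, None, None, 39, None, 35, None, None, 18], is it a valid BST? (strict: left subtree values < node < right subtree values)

Level-order array: [26, 21, 46, 9, 22, 19, None, None, 13, None, None, None, 39, None, 35, None, None, 18]
Validate using subtree bounds (lo, hi): at each node, require lo < value < hi,
then recurse left with hi=value and right with lo=value.
Preorder trace (stopping at first violation):
  at node 26 with bounds (-inf, +inf): OK
  at node 21 with bounds (-inf, 26): OK
  at node 9 with bounds (-inf, 21): OK
  at node 13 with bounds (9, 21): OK
  at node 35 with bounds (13, 21): VIOLATION
Node 35 violates its bound: not (13 < 35 < 21).
Result: Not a valid BST


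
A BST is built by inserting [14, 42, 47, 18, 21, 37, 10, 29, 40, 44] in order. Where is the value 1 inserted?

Starting tree (level order): [14, 10, 42, None, None, 18, 47, None, 21, 44, None, None, 37, None, None, 29, 40]
Insertion path: 14 -> 10
Result: insert 1 as left child of 10
Final tree (level order): [14, 10, 42, 1, None, 18, 47, None, None, None, 21, 44, None, None, 37, None, None, 29, 40]


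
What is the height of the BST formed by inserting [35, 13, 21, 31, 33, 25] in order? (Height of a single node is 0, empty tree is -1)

Insertion order: [35, 13, 21, 31, 33, 25]
Tree (level-order array): [35, 13, None, None, 21, None, 31, 25, 33]
Compute height bottom-up (empty subtree = -1):
  height(25) = 1 + max(-1, -1) = 0
  height(33) = 1 + max(-1, -1) = 0
  height(31) = 1 + max(0, 0) = 1
  height(21) = 1 + max(-1, 1) = 2
  height(13) = 1 + max(-1, 2) = 3
  height(35) = 1 + max(3, -1) = 4
Height = 4


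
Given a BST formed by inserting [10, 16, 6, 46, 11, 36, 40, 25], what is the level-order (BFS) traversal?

Tree insertion order: [10, 16, 6, 46, 11, 36, 40, 25]
Tree (level-order array): [10, 6, 16, None, None, 11, 46, None, None, 36, None, 25, 40]
BFS from the root, enqueuing left then right child of each popped node:
  queue [10] -> pop 10, enqueue [6, 16], visited so far: [10]
  queue [6, 16] -> pop 6, enqueue [none], visited so far: [10, 6]
  queue [16] -> pop 16, enqueue [11, 46], visited so far: [10, 6, 16]
  queue [11, 46] -> pop 11, enqueue [none], visited so far: [10, 6, 16, 11]
  queue [46] -> pop 46, enqueue [36], visited so far: [10, 6, 16, 11, 46]
  queue [36] -> pop 36, enqueue [25, 40], visited so far: [10, 6, 16, 11, 46, 36]
  queue [25, 40] -> pop 25, enqueue [none], visited so far: [10, 6, 16, 11, 46, 36, 25]
  queue [40] -> pop 40, enqueue [none], visited so far: [10, 6, 16, 11, 46, 36, 25, 40]
Result: [10, 6, 16, 11, 46, 36, 25, 40]


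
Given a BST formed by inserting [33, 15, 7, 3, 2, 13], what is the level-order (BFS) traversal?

Tree insertion order: [33, 15, 7, 3, 2, 13]
Tree (level-order array): [33, 15, None, 7, None, 3, 13, 2]
BFS from the root, enqueuing left then right child of each popped node:
  queue [33] -> pop 33, enqueue [15], visited so far: [33]
  queue [15] -> pop 15, enqueue [7], visited so far: [33, 15]
  queue [7] -> pop 7, enqueue [3, 13], visited so far: [33, 15, 7]
  queue [3, 13] -> pop 3, enqueue [2], visited so far: [33, 15, 7, 3]
  queue [13, 2] -> pop 13, enqueue [none], visited so far: [33, 15, 7, 3, 13]
  queue [2] -> pop 2, enqueue [none], visited so far: [33, 15, 7, 3, 13, 2]
Result: [33, 15, 7, 3, 13, 2]


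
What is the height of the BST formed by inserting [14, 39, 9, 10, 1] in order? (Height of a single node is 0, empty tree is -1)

Insertion order: [14, 39, 9, 10, 1]
Tree (level-order array): [14, 9, 39, 1, 10]
Compute height bottom-up (empty subtree = -1):
  height(1) = 1 + max(-1, -1) = 0
  height(10) = 1 + max(-1, -1) = 0
  height(9) = 1 + max(0, 0) = 1
  height(39) = 1 + max(-1, -1) = 0
  height(14) = 1 + max(1, 0) = 2
Height = 2


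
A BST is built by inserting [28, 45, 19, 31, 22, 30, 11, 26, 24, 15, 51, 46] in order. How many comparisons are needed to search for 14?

Search path for 14: 28 -> 19 -> 11 -> 15
Found: False
Comparisons: 4


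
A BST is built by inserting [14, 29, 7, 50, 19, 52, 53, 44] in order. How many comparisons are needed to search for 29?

Search path for 29: 14 -> 29
Found: True
Comparisons: 2


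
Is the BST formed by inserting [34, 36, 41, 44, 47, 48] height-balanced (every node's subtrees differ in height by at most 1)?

Tree (level-order array): [34, None, 36, None, 41, None, 44, None, 47, None, 48]
Definition: a tree is height-balanced if, at every node, |h(left) - h(right)| <= 1 (empty subtree has height -1).
Bottom-up per-node check:
  node 48: h_left=-1, h_right=-1, diff=0 [OK], height=0
  node 47: h_left=-1, h_right=0, diff=1 [OK], height=1
  node 44: h_left=-1, h_right=1, diff=2 [FAIL (|-1-1|=2 > 1)], height=2
  node 41: h_left=-1, h_right=2, diff=3 [FAIL (|-1-2|=3 > 1)], height=3
  node 36: h_left=-1, h_right=3, diff=4 [FAIL (|-1-3|=4 > 1)], height=4
  node 34: h_left=-1, h_right=4, diff=5 [FAIL (|-1-4|=5 > 1)], height=5
Node 44 violates the condition: |-1 - 1| = 2 > 1.
Result: Not balanced


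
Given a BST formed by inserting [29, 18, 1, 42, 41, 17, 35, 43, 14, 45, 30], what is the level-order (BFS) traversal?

Tree insertion order: [29, 18, 1, 42, 41, 17, 35, 43, 14, 45, 30]
Tree (level-order array): [29, 18, 42, 1, None, 41, 43, None, 17, 35, None, None, 45, 14, None, 30]
BFS from the root, enqueuing left then right child of each popped node:
  queue [29] -> pop 29, enqueue [18, 42], visited so far: [29]
  queue [18, 42] -> pop 18, enqueue [1], visited so far: [29, 18]
  queue [42, 1] -> pop 42, enqueue [41, 43], visited so far: [29, 18, 42]
  queue [1, 41, 43] -> pop 1, enqueue [17], visited so far: [29, 18, 42, 1]
  queue [41, 43, 17] -> pop 41, enqueue [35], visited so far: [29, 18, 42, 1, 41]
  queue [43, 17, 35] -> pop 43, enqueue [45], visited so far: [29, 18, 42, 1, 41, 43]
  queue [17, 35, 45] -> pop 17, enqueue [14], visited so far: [29, 18, 42, 1, 41, 43, 17]
  queue [35, 45, 14] -> pop 35, enqueue [30], visited so far: [29, 18, 42, 1, 41, 43, 17, 35]
  queue [45, 14, 30] -> pop 45, enqueue [none], visited so far: [29, 18, 42, 1, 41, 43, 17, 35, 45]
  queue [14, 30] -> pop 14, enqueue [none], visited so far: [29, 18, 42, 1, 41, 43, 17, 35, 45, 14]
  queue [30] -> pop 30, enqueue [none], visited so far: [29, 18, 42, 1, 41, 43, 17, 35, 45, 14, 30]
Result: [29, 18, 42, 1, 41, 43, 17, 35, 45, 14, 30]


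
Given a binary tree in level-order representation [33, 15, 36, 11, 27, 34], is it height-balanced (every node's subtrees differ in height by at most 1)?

Tree (level-order array): [33, 15, 36, 11, 27, 34]
Definition: a tree is height-balanced if, at every node, |h(left) - h(right)| <= 1 (empty subtree has height -1).
Bottom-up per-node check:
  node 11: h_left=-1, h_right=-1, diff=0 [OK], height=0
  node 27: h_left=-1, h_right=-1, diff=0 [OK], height=0
  node 15: h_left=0, h_right=0, diff=0 [OK], height=1
  node 34: h_left=-1, h_right=-1, diff=0 [OK], height=0
  node 36: h_left=0, h_right=-1, diff=1 [OK], height=1
  node 33: h_left=1, h_right=1, diff=0 [OK], height=2
All nodes satisfy the balance condition.
Result: Balanced


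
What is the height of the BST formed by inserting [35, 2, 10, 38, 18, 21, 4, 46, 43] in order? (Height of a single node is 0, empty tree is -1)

Insertion order: [35, 2, 10, 38, 18, 21, 4, 46, 43]
Tree (level-order array): [35, 2, 38, None, 10, None, 46, 4, 18, 43, None, None, None, None, 21]
Compute height bottom-up (empty subtree = -1):
  height(4) = 1 + max(-1, -1) = 0
  height(21) = 1 + max(-1, -1) = 0
  height(18) = 1 + max(-1, 0) = 1
  height(10) = 1 + max(0, 1) = 2
  height(2) = 1 + max(-1, 2) = 3
  height(43) = 1 + max(-1, -1) = 0
  height(46) = 1 + max(0, -1) = 1
  height(38) = 1 + max(-1, 1) = 2
  height(35) = 1 + max(3, 2) = 4
Height = 4


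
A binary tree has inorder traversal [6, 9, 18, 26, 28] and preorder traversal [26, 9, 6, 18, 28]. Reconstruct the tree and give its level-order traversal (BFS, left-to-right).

Inorder:  [6, 9, 18, 26, 28]
Preorder: [26, 9, 6, 18, 28]
Algorithm: preorder visits root first, so consume preorder in order;
for each root, split the current inorder slice at that value into
left-subtree inorder and right-subtree inorder, then recurse.
Recursive splits:
  root=26; inorder splits into left=[6, 9, 18], right=[28]
  root=9; inorder splits into left=[6], right=[18]
  root=6; inorder splits into left=[], right=[]
  root=18; inorder splits into left=[], right=[]
  root=28; inorder splits into left=[], right=[]
Reconstructed level-order: [26, 9, 28, 6, 18]


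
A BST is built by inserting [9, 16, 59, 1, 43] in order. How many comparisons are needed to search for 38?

Search path for 38: 9 -> 16 -> 59 -> 43
Found: False
Comparisons: 4


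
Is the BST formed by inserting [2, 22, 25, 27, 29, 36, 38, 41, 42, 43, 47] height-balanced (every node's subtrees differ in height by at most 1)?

Tree (level-order array): [2, None, 22, None, 25, None, 27, None, 29, None, 36, None, 38, None, 41, None, 42, None, 43, None, 47]
Definition: a tree is height-balanced if, at every node, |h(left) - h(right)| <= 1 (empty subtree has height -1).
Bottom-up per-node check:
  node 47: h_left=-1, h_right=-1, diff=0 [OK], height=0
  node 43: h_left=-1, h_right=0, diff=1 [OK], height=1
  node 42: h_left=-1, h_right=1, diff=2 [FAIL (|-1-1|=2 > 1)], height=2
  node 41: h_left=-1, h_right=2, diff=3 [FAIL (|-1-2|=3 > 1)], height=3
  node 38: h_left=-1, h_right=3, diff=4 [FAIL (|-1-3|=4 > 1)], height=4
  node 36: h_left=-1, h_right=4, diff=5 [FAIL (|-1-4|=5 > 1)], height=5
  node 29: h_left=-1, h_right=5, diff=6 [FAIL (|-1-5|=6 > 1)], height=6
  node 27: h_left=-1, h_right=6, diff=7 [FAIL (|-1-6|=7 > 1)], height=7
  node 25: h_left=-1, h_right=7, diff=8 [FAIL (|-1-7|=8 > 1)], height=8
  node 22: h_left=-1, h_right=8, diff=9 [FAIL (|-1-8|=9 > 1)], height=9
  node 2: h_left=-1, h_right=9, diff=10 [FAIL (|-1-9|=10 > 1)], height=10
Node 42 violates the condition: |-1 - 1| = 2 > 1.
Result: Not balanced


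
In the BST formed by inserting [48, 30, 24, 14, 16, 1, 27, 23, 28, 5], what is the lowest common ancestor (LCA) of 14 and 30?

Tree insertion order: [48, 30, 24, 14, 16, 1, 27, 23, 28, 5]
Tree (level-order array): [48, 30, None, 24, None, 14, 27, 1, 16, None, 28, None, 5, None, 23]
In a BST, the LCA of p=14, q=30 is the first node v on the
root-to-leaf path with p <= v <= q (go left if both < v, right if both > v).
Walk from root:
  at 48: both 14 and 30 < 48, go left
  at 30: 14 <= 30 <= 30, this is the LCA
LCA = 30


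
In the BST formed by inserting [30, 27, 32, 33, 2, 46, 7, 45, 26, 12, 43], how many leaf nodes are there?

Tree built from: [30, 27, 32, 33, 2, 46, 7, 45, 26, 12, 43]
Tree (level-order array): [30, 27, 32, 2, None, None, 33, None, 7, None, 46, None, 26, 45, None, 12, None, 43]
Rule: A leaf has 0 children.
Per-node child counts:
  node 30: 2 child(ren)
  node 27: 1 child(ren)
  node 2: 1 child(ren)
  node 7: 1 child(ren)
  node 26: 1 child(ren)
  node 12: 0 child(ren)
  node 32: 1 child(ren)
  node 33: 1 child(ren)
  node 46: 1 child(ren)
  node 45: 1 child(ren)
  node 43: 0 child(ren)
Matching nodes: [12, 43]
Count of leaf nodes: 2


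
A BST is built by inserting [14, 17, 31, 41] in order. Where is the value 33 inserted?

Starting tree (level order): [14, None, 17, None, 31, None, 41]
Insertion path: 14 -> 17 -> 31 -> 41
Result: insert 33 as left child of 41
Final tree (level order): [14, None, 17, None, 31, None, 41, 33]


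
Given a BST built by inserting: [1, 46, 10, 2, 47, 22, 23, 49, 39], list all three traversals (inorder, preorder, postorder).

Tree insertion order: [1, 46, 10, 2, 47, 22, 23, 49, 39]
Tree (level-order array): [1, None, 46, 10, 47, 2, 22, None, 49, None, None, None, 23, None, None, None, 39]
Inorder (L, root, R): [1, 2, 10, 22, 23, 39, 46, 47, 49]
Preorder (root, L, R): [1, 46, 10, 2, 22, 23, 39, 47, 49]
Postorder (L, R, root): [2, 39, 23, 22, 10, 49, 47, 46, 1]


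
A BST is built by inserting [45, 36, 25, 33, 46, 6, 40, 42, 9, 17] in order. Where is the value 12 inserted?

Starting tree (level order): [45, 36, 46, 25, 40, None, None, 6, 33, None, 42, None, 9, None, None, None, None, None, 17]
Insertion path: 45 -> 36 -> 25 -> 6 -> 9 -> 17
Result: insert 12 as left child of 17
Final tree (level order): [45, 36, 46, 25, 40, None, None, 6, 33, None, 42, None, 9, None, None, None, None, None, 17, 12]


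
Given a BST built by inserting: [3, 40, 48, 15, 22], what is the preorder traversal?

Tree insertion order: [3, 40, 48, 15, 22]
Tree (level-order array): [3, None, 40, 15, 48, None, 22]
Preorder traversal: [3, 40, 15, 22, 48]


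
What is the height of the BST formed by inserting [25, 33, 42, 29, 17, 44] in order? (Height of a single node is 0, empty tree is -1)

Insertion order: [25, 33, 42, 29, 17, 44]
Tree (level-order array): [25, 17, 33, None, None, 29, 42, None, None, None, 44]
Compute height bottom-up (empty subtree = -1):
  height(17) = 1 + max(-1, -1) = 0
  height(29) = 1 + max(-1, -1) = 0
  height(44) = 1 + max(-1, -1) = 0
  height(42) = 1 + max(-1, 0) = 1
  height(33) = 1 + max(0, 1) = 2
  height(25) = 1 + max(0, 2) = 3
Height = 3


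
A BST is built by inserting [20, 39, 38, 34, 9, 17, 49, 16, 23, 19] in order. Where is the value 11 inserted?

Starting tree (level order): [20, 9, 39, None, 17, 38, 49, 16, 19, 34, None, None, None, None, None, None, None, 23]
Insertion path: 20 -> 9 -> 17 -> 16
Result: insert 11 as left child of 16
Final tree (level order): [20, 9, 39, None, 17, 38, 49, 16, 19, 34, None, None, None, 11, None, None, None, 23]


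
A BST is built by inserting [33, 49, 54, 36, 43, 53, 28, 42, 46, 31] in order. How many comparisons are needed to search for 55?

Search path for 55: 33 -> 49 -> 54
Found: False
Comparisons: 3


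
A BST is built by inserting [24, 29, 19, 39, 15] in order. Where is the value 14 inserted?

Starting tree (level order): [24, 19, 29, 15, None, None, 39]
Insertion path: 24 -> 19 -> 15
Result: insert 14 as left child of 15
Final tree (level order): [24, 19, 29, 15, None, None, 39, 14]


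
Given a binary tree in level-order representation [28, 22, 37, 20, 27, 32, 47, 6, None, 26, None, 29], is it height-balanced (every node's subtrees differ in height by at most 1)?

Tree (level-order array): [28, 22, 37, 20, 27, 32, 47, 6, None, 26, None, 29]
Definition: a tree is height-balanced if, at every node, |h(left) - h(right)| <= 1 (empty subtree has height -1).
Bottom-up per-node check:
  node 6: h_left=-1, h_right=-1, diff=0 [OK], height=0
  node 20: h_left=0, h_right=-1, diff=1 [OK], height=1
  node 26: h_left=-1, h_right=-1, diff=0 [OK], height=0
  node 27: h_left=0, h_right=-1, diff=1 [OK], height=1
  node 22: h_left=1, h_right=1, diff=0 [OK], height=2
  node 29: h_left=-1, h_right=-1, diff=0 [OK], height=0
  node 32: h_left=0, h_right=-1, diff=1 [OK], height=1
  node 47: h_left=-1, h_right=-1, diff=0 [OK], height=0
  node 37: h_left=1, h_right=0, diff=1 [OK], height=2
  node 28: h_left=2, h_right=2, diff=0 [OK], height=3
All nodes satisfy the balance condition.
Result: Balanced


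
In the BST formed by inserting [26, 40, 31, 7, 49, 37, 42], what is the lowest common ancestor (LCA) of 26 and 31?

Tree insertion order: [26, 40, 31, 7, 49, 37, 42]
Tree (level-order array): [26, 7, 40, None, None, 31, 49, None, 37, 42]
In a BST, the LCA of p=26, q=31 is the first node v on the
root-to-leaf path with p <= v <= q (go left if both < v, right if both > v).
Walk from root:
  at 26: 26 <= 26 <= 31, this is the LCA
LCA = 26


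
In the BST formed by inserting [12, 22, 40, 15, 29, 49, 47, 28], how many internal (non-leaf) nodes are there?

Tree built from: [12, 22, 40, 15, 29, 49, 47, 28]
Tree (level-order array): [12, None, 22, 15, 40, None, None, 29, 49, 28, None, 47]
Rule: An internal node has at least one child.
Per-node child counts:
  node 12: 1 child(ren)
  node 22: 2 child(ren)
  node 15: 0 child(ren)
  node 40: 2 child(ren)
  node 29: 1 child(ren)
  node 28: 0 child(ren)
  node 49: 1 child(ren)
  node 47: 0 child(ren)
Matching nodes: [12, 22, 40, 29, 49]
Count of internal (non-leaf) nodes: 5


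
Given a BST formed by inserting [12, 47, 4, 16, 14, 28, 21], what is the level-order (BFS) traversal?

Tree insertion order: [12, 47, 4, 16, 14, 28, 21]
Tree (level-order array): [12, 4, 47, None, None, 16, None, 14, 28, None, None, 21]
BFS from the root, enqueuing left then right child of each popped node:
  queue [12] -> pop 12, enqueue [4, 47], visited so far: [12]
  queue [4, 47] -> pop 4, enqueue [none], visited so far: [12, 4]
  queue [47] -> pop 47, enqueue [16], visited so far: [12, 4, 47]
  queue [16] -> pop 16, enqueue [14, 28], visited so far: [12, 4, 47, 16]
  queue [14, 28] -> pop 14, enqueue [none], visited so far: [12, 4, 47, 16, 14]
  queue [28] -> pop 28, enqueue [21], visited so far: [12, 4, 47, 16, 14, 28]
  queue [21] -> pop 21, enqueue [none], visited so far: [12, 4, 47, 16, 14, 28, 21]
Result: [12, 4, 47, 16, 14, 28, 21]


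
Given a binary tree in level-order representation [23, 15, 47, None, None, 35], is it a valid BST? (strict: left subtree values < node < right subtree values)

Level-order array: [23, 15, 47, None, None, 35]
Validate using subtree bounds (lo, hi): at each node, require lo < value < hi,
then recurse left with hi=value and right with lo=value.
Preorder trace (stopping at first violation):
  at node 23 with bounds (-inf, +inf): OK
  at node 15 with bounds (-inf, 23): OK
  at node 47 with bounds (23, +inf): OK
  at node 35 with bounds (23, 47): OK
No violation found at any node.
Result: Valid BST


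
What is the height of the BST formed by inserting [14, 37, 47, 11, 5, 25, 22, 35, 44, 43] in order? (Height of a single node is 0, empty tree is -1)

Insertion order: [14, 37, 47, 11, 5, 25, 22, 35, 44, 43]
Tree (level-order array): [14, 11, 37, 5, None, 25, 47, None, None, 22, 35, 44, None, None, None, None, None, 43]
Compute height bottom-up (empty subtree = -1):
  height(5) = 1 + max(-1, -1) = 0
  height(11) = 1 + max(0, -1) = 1
  height(22) = 1 + max(-1, -1) = 0
  height(35) = 1 + max(-1, -1) = 0
  height(25) = 1 + max(0, 0) = 1
  height(43) = 1 + max(-1, -1) = 0
  height(44) = 1 + max(0, -1) = 1
  height(47) = 1 + max(1, -1) = 2
  height(37) = 1 + max(1, 2) = 3
  height(14) = 1 + max(1, 3) = 4
Height = 4


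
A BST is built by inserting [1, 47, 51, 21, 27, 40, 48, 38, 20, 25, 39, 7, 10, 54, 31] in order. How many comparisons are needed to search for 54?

Search path for 54: 1 -> 47 -> 51 -> 54
Found: True
Comparisons: 4


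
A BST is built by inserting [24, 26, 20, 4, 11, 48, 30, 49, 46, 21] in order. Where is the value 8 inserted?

Starting tree (level order): [24, 20, 26, 4, 21, None, 48, None, 11, None, None, 30, 49, None, None, None, 46]
Insertion path: 24 -> 20 -> 4 -> 11
Result: insert 8 as left child of 11
Final tree (level order): [24, 20, 26, 4, 21, None, 48, None, 11, None, None, 30, 49, 8, None, None, 46]


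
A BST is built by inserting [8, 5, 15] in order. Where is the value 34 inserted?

Starting tree (level order): [8, 5, 15]
Insertion path: 8 -> 15
Result: insert 34 as right child of 15
Final tree (level order): [8, 5, 15, None, None, None, 34]


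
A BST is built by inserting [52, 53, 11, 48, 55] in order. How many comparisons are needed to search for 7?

Search path for 7: 52 -> 11
Found: False
Comparisons: 2


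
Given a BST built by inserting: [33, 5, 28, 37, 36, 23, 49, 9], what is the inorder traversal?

Tree insertion order: [33, 5, 28, 37, 36, 23, 49, 9]
Tree (level-order array): [33, 5, 37, None, 28, 36, 49, 23, None, None, None, None, None, 9]
Inorder traversal: [5, 9, 23, 28, 33, 36, 37, 49]


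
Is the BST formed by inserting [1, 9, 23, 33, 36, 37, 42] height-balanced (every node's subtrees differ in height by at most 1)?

Tree (level-order array): [1, None, 9, None, 23, None, 33, None, 36, None, 37, None, 42]
Definition: a tree is height-balanced if, at every node, |h(left) - h(right)| <= 1 (empty subtree has height -1).
Bottom-up per-node check:
  node 42: h_left=-1, h_right=-1, diff=0 [OK], height=0
  node 37: h_left=-1, h_right=0, diff=1 [OK], height=1
  node 36: h_left=-1, h_right=1, diff=2 [FAIL (|-1-1|=2 > 1)], height=2
  node 33: h_left=-1, h_right=2, diff=3 [FAIL (|-1-2|=3 > 1)], height=3
  node 23: h_left=-1, h_right=3, diff=4 [FAIL (|-1-3|=4 > 1)], height=4
  node 9: h_left=-1, h_right=4, diff=5 [FAIL (|-1-4|=5 > 1)], height=5
  node 1: h_left=-1, h_right=5, diff=6 [FAIL (|-1-5|=6 > 1)], height=6
Node 36 violates the condition: |-1 - 1| = 2 > 1.
Result: Not balanced


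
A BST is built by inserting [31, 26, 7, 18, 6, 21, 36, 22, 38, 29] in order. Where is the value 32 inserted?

Starting tree (level order): [31, 26, 36, 7, 29, None, 38, 6, 18, None, None, None, None, None, None, None, 21, None, 22]
Insertion path: 31 -> 36
Result: insert 32 as left child of 36
Final tree (level order): [31, 26, 36, 7, 29, 32, 38, 6, 18, None, None, None, None, None, None, None, None, None, 21, None, 22]


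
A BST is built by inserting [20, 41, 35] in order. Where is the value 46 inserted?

Starting tree (level order): [20, None, 41, 35]
Insertion path: 20 -> 41
Result: insert 46 as right child of 41
Final tree (level order): [20, None, 41, 35, 46]


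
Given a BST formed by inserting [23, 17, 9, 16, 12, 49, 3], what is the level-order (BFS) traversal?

Tree insertion order: [23, 17, 9, 16, 12, 49, 3]
Tree (level-order array): [23, 17, 49, 9, None, None, None, 3, 16, None, None, 12]
BFS from the root, enqueuing left then right child of each popped node:
  queue [23] -> pop 23, enqueue [17, 49], visited so far: [23]
  queue [17, 49] -> pop 17, enqueue [9], visited so far: [23, 17]
  queue [49, 9] -> pop 49, enqueue [none], visited so far: [23, 17, 49]
  queue [9] -> pop 9, enqueue [3, 16], visited so far: [23, 17, 49, 9]
  queue [3, 16] -> pop 3, enqueue [none], visited so far: [23, 17, 49, 9, 3]
  queue [16] -> pop 16, enqueue [12], visited so far: [23, 17, 49, 9, 3, 16]
  queue [12] -> pop 12, enqueue [none], visited so far: [23, 17, 49, 9, 3, 16, 12]
Result: [23, 17, 49, 9, 3, 16, 12]


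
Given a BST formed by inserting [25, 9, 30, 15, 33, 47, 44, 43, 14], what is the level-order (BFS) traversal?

Tree insertion order: [25, 9, 30, 15, 33, 47, 44, 43, 14]
Tree (level-order array): [25, 9, 30, None, 15, None, 33, 14, None, None, 47, None, None, 44, None, 43]
BFS from the root, enqueuing left then right child of each popped node:
  queue [25] -> pop 25, enqueue [9, 30], visited so far: [25]
  queue [9, 30] -> pop 9, enqueue [15], visited so far: [25, 9]
  queue [30, 15] -> pop 30, enqueue [33], visited so far: [25, 9, 30]
  queue [15, 33] -> pop 15, enqueue [14], visited so far: [25, 9, 30, 15]
  queue [33, 14] -> pop 33, enqueue [47], visited so far: [25, 9, 30, 15, 33]
  queue [14, 47] -> pop 14, enqueue [none], visited so far: [25, 9, 30, 15, 33, 14]
  queue [47] -> pop 47, enqueue [44], visited so far: [25, 9, 30, 15, 33, 14, 47]
  queue [44] -> pop 44, enqueue [43], visited so far: [25, 9, 30, 15, 33, 14, 47, 44]
  queue [43] -> pop 43, enqueue [none], visited so far: [25, 9, 30, 15, 33, 14, 47, 44, 43]
Result: [25, 9, 30, 15, 33, 14, 47, 44, 43]


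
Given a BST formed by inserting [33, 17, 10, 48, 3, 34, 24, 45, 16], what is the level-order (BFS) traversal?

Tree insertion order: [33, 17, 10, 48, 3, 34, 24, 45, 16]
Tree (level-order array): [33, 17, 48, 10, 24, 34, None, 3, 16, None, None, None, 45]
BFS from the root, enqueuing left then right child of each popped node:
  queue [33] -> pop 33, enqueue [17, 48], visited so far: [33]
  queue [17, 48] -> pop 17, enqueue [10, 24], visited so far: [33, 17]
  queue [48, 10, 24] -> pop 48, enqueue [34], visited so far: [33, 17, 48]
  queue [10, 24, 34] -> pop 10, enqueue [3, 16], visited so far: [33, 17, 48, 10]
  queue [24, 34, 3, 16] -> pop 24, enqueue [none], visited so far: [33, 17, 48, 10, 24]
  queue [34, 3, 16] -> pop 34, enqueue [45], visited so far: [33, 17, 48, 10, 24, 34]
  queue [3, 16, 45] -> pop 3, enqueue [none], visited so far: [33, 17, 48, 10, 24, 34, 3]
  queue [16, 45] -> pop 16, enqueue [none], visited so far: [33, 17, 48, 10, 24, 34, 3, 16]
  queue [45] -> pop 45, enqueue [none], visited so far: [33, 17, 48, 10, 24, 34, 3, 16, 45]
Result: [33, 17, 48, 10, 24, 34, 3, 16, 45]


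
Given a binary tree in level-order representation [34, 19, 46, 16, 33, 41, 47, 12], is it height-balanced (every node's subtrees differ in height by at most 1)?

Tree (level-order array): [34, 19, 46, 16, 33, 41, 47, 12]
Definition: a tree is height-balanced if, at every node, |h(left) - h(right)| <= 1 (empty subtree has height -1).
Bottom-up per-node check:
  node 12: h_left=-1, h_right=-1, diff=0 [OK], height=0
  node 16: h_left=0, h_right=-1, diff=1 [OK], height=1
  node 33: h_left=-1, h_right=-1, diff=0 [OK], height=0
  node 19: h_left=1, h_right=0, diff=1 [OK], height=2
  node 41: h_left=-1, h_right=-1, diff=0 [OK], height=0
  node 47: h_left=-1, h_right=-1, diff=0 [OK], height=0
  node 46: h_left=0, h_right=0, diff=0 [OK], height=1
  node 34: h_left=2, h_right=1, diff=1 [OK], height=3
All nodes satisfy the balance condition.
Result: Balanced


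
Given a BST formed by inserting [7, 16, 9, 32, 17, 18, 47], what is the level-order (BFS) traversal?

Tree insertion order: [7, 16, 9, 32, 17, 18, 47]
Tree (level-order array): [7, None, 16, 9, 32, None, None, 17, 47, None, 18]
BFS from the root, enqueuing left then right child of each popped node:
  queue [7] -> pop 7, enqueue [16], visited so far: [7]
  queue [16] -> pop 16, enqueue [9, 32], visited so far: [7, 16]
  queue [9, 32] -> pop 9, enqueue [none], visited so far: [7, 16, 9]
  queue [32] -> pop 32, enqueue [17, 47], visited so far: [7, 16, 9, 32]
  queue [17, 47] -> pop 17, enqueue [18], visited so far: [7, 16, 9, 32, 17]
  queue [47, 18] -> pop 47, enqueue [none], visited so far: [7, 16, 9, 32, 17, 47]
  queue [18] -> pop 18, enqueue [none], visited so far: [7, 16, 9, 32, 17, 47, 18]
Result: [7, 16, 9, 32, 17, 47, 18]


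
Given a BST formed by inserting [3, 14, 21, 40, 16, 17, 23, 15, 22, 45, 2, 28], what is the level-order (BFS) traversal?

Tree insertion order: [3, 14, 21, 40, 16, 17, 23, 15, 22, 45, 2, 28]
Tree (level-order array): [3, 2, 14, None, None, None, 21, 16, 40, 15, 17, 23, 45, None, None, None, None, 22, 28]
BFS from the root, enqueuing left then right child of each popped node:
  queue [3] -> pop 3, enqueue [2, 14], visited so far: [3]
  queue [2, 14] -> pop 2, enqueue [none], visited so far: [3, 2]
  queue [14] -> pop 14, enqueue [21], visited so far: [3, 2, 14]
  queue [21] -> pop 21, enqueue [16, 40], visited so far: [3, 2, 14, 21]
  queue [16, 40] -> pop 16, enqueue [15, 17], visited so far: [3, 2, 14, 21, 16]
  queue [40, 15, 17] -> pop 40, enqueue [23, 45], visited so far: [3, 2, 14, 21, 16, 40]
  queue [15, 17, 23, 45] -> pop 15, enqueue [none], visited so far: [3, 2, 14, 21, 16, 40, 15]
  queue [17, 23, 45] -> pop 17, enqueue [none], visited so far: [3, 2, 14, 21, 16, 40, 15, 17]
  queue [23, 45] -> pop 23, enqueue [22, 28], visited so far: [3, 2, 14, 21, 16, 40, 15, 17, 23]
  queue [45, 22, 28] -> pop 45, enqueue [none], visited so far: [3, 2, 14, 21, 16, 40, 15, 17, 23, 45]
  queue [22, 28] -> pop 22, enqueue [none], visited so far: [3, 2, 14, 21, 16, 40, 15, 17, 23, 45, 22]
  queue [28] -> pop 28, enqueue [none], visited so far: [3, 2, 14, 21, 16, 40, 15, 17, 23, 45, 22, 28]
Result: [3, 2, 14, 21, 16, 40, 15, 17, 23, 45, 22, 28]


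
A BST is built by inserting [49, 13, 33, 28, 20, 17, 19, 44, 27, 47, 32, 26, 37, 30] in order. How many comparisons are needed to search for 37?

Search path for 37: 49 -> 13 -> 33 -> 44 -> 37
Found: True
Comparisons: 5


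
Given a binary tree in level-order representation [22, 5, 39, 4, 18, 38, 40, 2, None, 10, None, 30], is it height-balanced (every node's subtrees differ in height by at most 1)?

Tree (level-order array): [22, 5, 39, 4, 18, 38, 40, 2, None, 10, None, 30]
Definition: a tree is height-balanced if, at every node, |h(left) - h(right)| <= 1 (empty subtree has height -1).
Bottom-up per-node check:
  node 2: h_left=-1, h_right=-1, diff=0 [OK], height=0
  node 4: h_left=0, h_right=-1, diff=1 [OK], height=1
  node 10: h_left=-1, h_right=-1, diff=0 [OK], height=0
  node 18: h_left=0, h_right=-1, diff=1 [OK], height=1
  node 5: h_left=1, h_right=1, diff=0 [OK], height=2
  node 30: h_left=-1, h_right=-1, diff=0 [OK], height=0
  node 38: h_left=0, h_right=-1, diff=1 [OK], height=1
  node 40: h_left=-1, h_right=-1, diff=0 [OK], height=0
  node 39: h_left=1, h_right=0, diff=1 [OK], height=2
  node 22: h_left=2, h_right=2, diff=0 [OK], height=3
All nodes satisfy the balance condition.
Result: Balanced


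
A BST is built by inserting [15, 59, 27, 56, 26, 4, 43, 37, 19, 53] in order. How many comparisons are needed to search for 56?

Search path for 56: 15 -> 59 -> 27 -> 56
Found: True
Comparisons: 4


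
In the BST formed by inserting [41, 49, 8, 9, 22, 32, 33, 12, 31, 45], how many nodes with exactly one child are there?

Tree built from: [41, 49, 8, 9, 22, 32, 33, 12, 31, 45]
Tree (level-order array): [41, 8, 49, None, 9, 45, None, None, 22, None, None, 12, 32, None, None, 31, 33]
Rule: These are nodes with exactly 1 non-null child.
Per-node child counts:
  node 41: 2 child(ren)
  node 8: 1 child(ren)
  node 9: 1 child(ren)
  node 22: 2 child(ren)
  node 12: 0 child(ren)
  node 32: 2 child(ren)
  node 31: 0 child(ren)
  node 33: 0 child(ren)
  node 49: 1 child(ren)
  node 45: 0 child(ren)
Matching nodes: [8, 9, 49]
Count of nodes with exactly one child: 3


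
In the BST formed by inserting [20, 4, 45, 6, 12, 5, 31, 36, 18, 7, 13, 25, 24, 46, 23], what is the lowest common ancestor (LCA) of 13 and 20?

Tree insertion order: [20, 4, 45, 6, 12, 5, 31, 36, 18, 7, 13, 25, 24, 46, 23]
Tree (level-order array): [20, 4, 45, None, 6, 31, 46, 5, 12, 25, 36, None, None, None, None, 7, 18, 24, None, None, None, None, None, 13, None, 23]
In a BST, the LCA of p=13, q=20 is the first node v on the
root-to-leaf path with p <= v <= q (go left if both < v, right if both > v).
Walk from root:
  at 20: 13 <= 20 <= 20, this is the LCA
LCA = 20


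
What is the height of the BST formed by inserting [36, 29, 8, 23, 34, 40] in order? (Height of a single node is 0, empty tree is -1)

Insertion order: [36, 29, 8, 23, 34, 40]
Tree (level-order array): [36, 29, 40, 8, 34, None, None, None, 23]
Compute height bottom-up (empty subtree = -1):
  height(23) = 1 + max(-1, -1) = 0
  height(8) = 1 + max(-1, 0) = 1
  height(34) = 1 + max(-1, -1) = 0
  height(29) = 1 + max(1, 0) = 2
  height(40) = 1 + max(-1, -1) = 0
  height(36) = 1 + max(2, 0) = 3
Height = 3


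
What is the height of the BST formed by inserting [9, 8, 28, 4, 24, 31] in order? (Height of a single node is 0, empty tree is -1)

Insertion order: [9, 8, 28, 4, 24, 31]
Tree (level-order array): [9, 8, 28, 4, None, 24, 31]
Compute height bottom-up (empty subtree = -1):
  height(4) = 1 + max(-1, -1) = 0
  height(8) = 1 + max(0, -1) = 1
  height(24) = 1 + max(-1, -1) = 0
  height(31) = 1 + max(-1, -1) = 0
  height(28) = 1 + max(0, 0) = 1
  height(9) = 1 + max(1, 1) = 2
Height = 2


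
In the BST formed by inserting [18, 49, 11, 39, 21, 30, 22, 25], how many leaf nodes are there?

Tree built from: [18, 49, 11, 39, 21, 30, 22, 25]
Tree (level-order array): [18, 11, 49, None, None, 39, None, 21, None, None, 30, 22, None, None, 25]
Rule: A leaf has 0 children.
Per-node child counts:
  node 18: 2 child(ren)
  node 11: 0 child(ren)
  node 49: 1 child(ren)
  node 39: 1 child(ren)
  node 21: 1 child(ren)
  node 30: 1 child(ren)
  node 22: 1 child(ren)
  node 25: 0 child(ren)
Matching nodes: [11, 25]
Count of leaf nodes: 2


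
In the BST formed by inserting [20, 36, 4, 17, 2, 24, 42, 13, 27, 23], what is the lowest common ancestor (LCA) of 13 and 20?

Tree insertion order: [20, 36, 4, 17, 2, 24, 42, 13, 27, 23]
Tree (level-order array): [20, 4, 36, 2, 17, 24, 42, None, None, 13, None, 23, 27]
In a BST, the LCA of p=13, q=20 is the first node v on the
root-to-leaf path with p <= v <= q (go left if both < v, right if both > v).
Walk from root:
  at 20: 13 <= 20 <= 20, this is the LCA
LCA = 20


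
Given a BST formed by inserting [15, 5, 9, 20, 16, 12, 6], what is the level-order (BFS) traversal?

Tree insertion order: [15, 5, 9, 20, 16, 12, 6]
Tree (level-order array): [15, 5, 20, None, 9, 16, None, 6, 12]
BFS from the root, enqueuing left then right child of each popped node:
  queue [15] -> pop 15, enqueue [5, 20], visited so far: [15]
  queue [5, 20] -> pop 5, enqueue [9], visited so far: [15, 5]
  queue [20, 9] -> pop 20, enqueue [16], visited so far: [15, 5, 20]
  queue [9, 16] -> pop 9, enqueue [6, 12], visited so far: [15, 5, 20, 9]
  queue [16, 6, 12] -> pop 16, enqueue [none], visited so far: [15, 5, 20, 9, 16]
  queue [6, 12] -> pop 6, enqueue [none], visited so far: [15, 5, 20, 9, 16, 6]
  queue [12] -> pop 12, enqueue [none], visited so far: [15, 5, 20, 9, 16, 6, 12]
Result: [15, 5, 20, 9, 16, 6, 12]


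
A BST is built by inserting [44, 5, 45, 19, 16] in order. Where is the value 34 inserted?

Starting tree (level order): [44, 5, 45, None, 19, None, None, 16]
Insertion path: 44 -> 5 -> 19
Result: insert 34 as right child of 19
Final tree (level order): [44, 5, 45, None, 19, None, None, 16, 34]


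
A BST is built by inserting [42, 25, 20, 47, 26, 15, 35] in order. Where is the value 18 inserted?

Starting tree (level order): [42, 25, 47, 20, 26, None, None, 15, None, None, 35]
Insertion path: 42 -> 25 -> 20 -> 15
Result: insert 18 as right child of 15
Final tree (level order): [42, 25, 47, 20, 26, None, None, 15, None, None, 35, None, 18]


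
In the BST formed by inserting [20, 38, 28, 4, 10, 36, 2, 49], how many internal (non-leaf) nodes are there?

Tree built from: [20, 38, 28, 4, 10, 36, 2, 49]
Tree (level-order array): [20, 4, 38, 2, 10, 28, 49, None, None, None, None, None, 36]
Rule: An internal node has at least one child.
Per-node child counts:
  node 20: 2 child(ren)
  node 4: 2 child(ren)
  node 2: 0 child(ren)
  node 10: 0 child(ren)
  node 38: 2 child(ren)
  node 28: 1 child(ren)
  node 36: 0 child(ren)
  node 49: 0 child(ren)
Matching nodes: [20, 4, 38, 28]
Count of internal (non-leaf) nodes: 4


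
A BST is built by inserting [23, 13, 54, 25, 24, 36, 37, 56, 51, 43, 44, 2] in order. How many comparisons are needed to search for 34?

Search path for 34: 23 -> 54 -> 25 -> 36
Found: False
Comparisons: 4


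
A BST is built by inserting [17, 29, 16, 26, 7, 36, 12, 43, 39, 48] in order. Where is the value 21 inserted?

Starting tree (level order): [17, 16, 29, 7, None, 26, 36, None, 12, None, None, None, 43, None, None, 39, 48]
Insertion path: 17 -> 29 -> 26
Result: insert 21 as left child of 26
Final tree (level order): [17, 16, 29, 7, None, 26, 36, None, 12, 21, None, None, 43, None, None, None, None, 39, 48]


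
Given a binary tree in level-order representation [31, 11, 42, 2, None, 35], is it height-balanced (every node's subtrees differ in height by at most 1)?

Tree (level-order array): [31, 11, 42, 2, None, 35]
Definition: a tree is height-balanced if, at every node, |h(left) - h(right)| <= 1 (empty subtree has height -1).
Bottom-up per-node check:
  node 2: h_left=-1, h_right=-1, diff=0 [OK], height=0
  node 11: h_left=0, h_right=-1, diff=1 [OK], height=1
  node 35: h_left=-1, h_right=-1, diff=0 [OK], height=0
  node 42: h_left=0, h_right=-1, diff=1 [OK], height=1
  node 31: h_left=1, h_right=1, diff=0 [OK], height=2
All nodes satisfy the balance condition.
Result: Balanced


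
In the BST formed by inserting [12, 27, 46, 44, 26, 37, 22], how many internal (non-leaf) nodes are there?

Tree built from: [12, 27, 46, 44, 26, 37, 22]
Tree (level-order array): [12, None, 27, 26, 46, 22, None, 44, None, None, None, 37]
Rule: An internal node has at least one child.
Per-node child counts:
  node 12: 1 child(ren)
  node 27: 2 child(ren)
  node 26: 1 child(ren)
  node 22: 0 child(ren)
  node 46: 1 child(ren)
  node 44: 1 child(ren)
  node 37: 0 child(ren)
Matching nodes: [12, 27, 26, 46, 44]
Count of internal (non-leaf) nodes: 5


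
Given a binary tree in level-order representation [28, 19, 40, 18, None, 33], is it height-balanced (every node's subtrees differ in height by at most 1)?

Tree (level-order array): [28, 19, 40, 18, None, 33]
Definition: a tree is height-balanced if, at every node, |h(left) - h(right)| <= 1 (empty subtree has height -1).
Bottom-up per-node check:
  node 18: h_left=-1, h_right=-1, diff=0 [OK], height=0
  node 19: h_left=0, h_right=-1, diff=1 [OK], height=1
  node 33: h_left=-1, h_right=-1, diff=0 [OK], height=0
  node 40: h_left=0, h_right=-1, diff=1 [OK], height=1
  node 28: h_left=1, h_right=1, diff=0 [OK], height=2
All nodes satisfy the balance condition.
Result: Balanced


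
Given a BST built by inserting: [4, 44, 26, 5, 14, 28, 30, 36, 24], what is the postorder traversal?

Tree insertion order: [4, 44, 26, 5, 14, 28, 30, 36, 24]
Tree (level-order array): [4, None, 44, 26, None, 5, 28, None, 14, None, 30, None, 24, None, 36]
Postorder traversal: [24, 14, 5, 36, 30, 28, 26, 44, 4]
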